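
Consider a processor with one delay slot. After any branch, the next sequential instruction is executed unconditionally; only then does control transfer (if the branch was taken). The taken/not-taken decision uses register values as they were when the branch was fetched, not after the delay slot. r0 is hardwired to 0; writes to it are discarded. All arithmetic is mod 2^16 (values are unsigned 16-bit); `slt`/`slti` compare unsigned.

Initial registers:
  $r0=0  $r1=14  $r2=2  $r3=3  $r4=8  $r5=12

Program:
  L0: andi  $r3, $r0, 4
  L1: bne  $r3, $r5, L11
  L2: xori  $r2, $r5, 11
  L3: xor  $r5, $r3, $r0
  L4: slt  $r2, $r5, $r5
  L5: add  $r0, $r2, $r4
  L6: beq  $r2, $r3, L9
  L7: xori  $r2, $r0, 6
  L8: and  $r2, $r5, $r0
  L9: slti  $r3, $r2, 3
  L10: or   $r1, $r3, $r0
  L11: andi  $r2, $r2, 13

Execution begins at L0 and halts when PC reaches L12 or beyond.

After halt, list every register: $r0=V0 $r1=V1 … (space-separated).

$r0=0 $r1=14 $r2=5 $r3=0 $r4=8 $r5=12

  step pc=0: andi  $r3, $r0, 4  regs=(0,14,2,0,8,12)
  step pc=1: bne  $r3, $r5, L11  cond=T  regs=(0,14,2,0,8,12)
  step pc=2: xori  $r2, $r5, 11  regs=(0,14,7,0,8,12)
  step pc=11: andi  $r2, $r2, 13  regs=(0,14,5,0,8,12)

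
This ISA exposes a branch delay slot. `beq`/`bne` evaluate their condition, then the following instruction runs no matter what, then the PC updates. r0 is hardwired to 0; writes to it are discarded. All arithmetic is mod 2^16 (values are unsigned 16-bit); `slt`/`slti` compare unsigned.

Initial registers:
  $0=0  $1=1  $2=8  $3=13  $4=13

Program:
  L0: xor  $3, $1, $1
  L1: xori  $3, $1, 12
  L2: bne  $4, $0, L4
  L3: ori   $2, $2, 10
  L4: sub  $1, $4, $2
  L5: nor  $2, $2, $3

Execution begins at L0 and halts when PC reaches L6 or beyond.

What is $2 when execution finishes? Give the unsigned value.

[0] xor  $3, $1, $1  →  {$0:0, $1:1, $2:8, $3:0, $4:13}
[1] xori  $3, $1, 12  →  {$0:0, $1:1, $2:8, $3:13, $4:13}
[2] bne  $4, $0, L4  →  {$0:0, $1:1, $2:8, $3:13, $4:13}  ⟨branch taken⟩
[3] ori   $2, $2, 10  →  {$0:0, $1:1, $2:10, $3:13, $4:13}
[4] sub  $1, $4, $2  →  {$0:0, $1:3, $2:10, $3:13, $4:13}
[5] nor  $2, $2, $3  →  {$0:0, $1:3, $2:65520, $3:13, $4:13}

65520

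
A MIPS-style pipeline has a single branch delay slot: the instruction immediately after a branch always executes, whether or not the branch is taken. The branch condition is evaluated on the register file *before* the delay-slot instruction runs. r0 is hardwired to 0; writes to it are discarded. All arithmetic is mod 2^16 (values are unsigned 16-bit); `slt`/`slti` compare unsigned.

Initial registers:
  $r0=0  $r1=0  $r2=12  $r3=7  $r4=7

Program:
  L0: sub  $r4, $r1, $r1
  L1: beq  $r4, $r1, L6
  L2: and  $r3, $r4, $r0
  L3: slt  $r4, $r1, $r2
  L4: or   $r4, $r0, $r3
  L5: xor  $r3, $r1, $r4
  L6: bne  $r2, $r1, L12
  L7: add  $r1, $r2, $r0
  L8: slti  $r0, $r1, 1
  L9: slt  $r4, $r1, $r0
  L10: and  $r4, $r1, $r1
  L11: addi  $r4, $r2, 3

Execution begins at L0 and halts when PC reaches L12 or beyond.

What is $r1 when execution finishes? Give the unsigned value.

12

  step pc=0: sub  $r4, $r1, $r1  regs=(0,0,12,7,0)
  step pc=1: beq  $r4, $r1, L6  cond=T  regs=(0,0,12,7,0)
  step pc=2: and  $r3, $r4, $r0  regs=(0,0,12,0,0)
  step pc=6: bne  $r2, $r1, L12  cond=T  regs=(0,0,12,0,0)
  step pc=7: add  $r1, $r2, $r0  regs=(0,12,12,0,0)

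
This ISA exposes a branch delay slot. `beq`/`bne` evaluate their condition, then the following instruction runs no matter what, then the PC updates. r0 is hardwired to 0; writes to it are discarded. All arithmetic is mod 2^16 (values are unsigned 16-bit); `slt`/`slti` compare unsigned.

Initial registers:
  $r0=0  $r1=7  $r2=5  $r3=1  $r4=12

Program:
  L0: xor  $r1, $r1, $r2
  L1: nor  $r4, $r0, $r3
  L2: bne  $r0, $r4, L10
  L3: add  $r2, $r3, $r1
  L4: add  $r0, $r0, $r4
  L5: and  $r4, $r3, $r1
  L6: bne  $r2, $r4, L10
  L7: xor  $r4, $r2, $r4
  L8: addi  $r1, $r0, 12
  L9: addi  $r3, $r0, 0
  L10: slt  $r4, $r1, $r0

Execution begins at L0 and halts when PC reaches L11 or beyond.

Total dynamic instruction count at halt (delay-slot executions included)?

5

#0 xor  $r1, $r1, $r2 ; 0/2/5/1/12
#1 nor  $r4, $r0, $r3 ; 0/2/5/1/65534
#2 bne  $r0, $r4, L10 ; 0/2/5/1/65534 ; →target
#3 add  $r2, $r3, $r1 ; 0/2/3/1/65534
#10 slt  $r4, $r1, $r0 ; 0/2/3/1/0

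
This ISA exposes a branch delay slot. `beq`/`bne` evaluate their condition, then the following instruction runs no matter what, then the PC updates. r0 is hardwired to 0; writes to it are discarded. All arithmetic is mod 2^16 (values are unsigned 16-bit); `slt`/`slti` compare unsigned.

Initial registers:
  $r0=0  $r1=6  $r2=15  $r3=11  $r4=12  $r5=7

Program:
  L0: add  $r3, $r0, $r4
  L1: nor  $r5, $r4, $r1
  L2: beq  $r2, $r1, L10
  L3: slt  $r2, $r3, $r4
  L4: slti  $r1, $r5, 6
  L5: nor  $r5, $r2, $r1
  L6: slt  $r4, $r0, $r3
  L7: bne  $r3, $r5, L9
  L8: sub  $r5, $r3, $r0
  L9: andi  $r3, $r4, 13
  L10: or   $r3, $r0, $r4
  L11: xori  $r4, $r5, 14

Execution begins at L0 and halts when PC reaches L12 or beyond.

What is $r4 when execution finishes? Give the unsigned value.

2

  step pc=0: add  $r3, $r0, $r4  regs=(0,6,15,12,12,7)
  step pc=1: nor  $r5, $r4, $r1  regs=(0,6,15,12,12,65521)
  step pc=2: beq  $r2, $r1, L10  cond=F  regs=(0,6,15,12,12,65521)
  step pc=3: slt  $r2, $r3, $r4  regs=(0,6,0,12,12,65521)
  step pc=4: slti  $r1, $r5, 6  regs=(0,0,0,12,12,65521)
  step pc=5: nor  $r5, $r2, $r1  regs=(0,0,0,12,12,65535)
  step pc=6: slt  $r4, $r0, $r3  regs=(0,0,0,12,1,65535)
  step pc=7: bne  $r3, $r5, L9  cond=T  regs=(0,0,0,12,1,65535)
  step pc=8: sub  $r5, $r3, $r0  regs=(0,0,0,12,1,12)
  step pc=9: andi  $r3, $r4, 13  regs=(0,0,0,1,1,12)
  step pc=10: or   $r3, $r0, $r4  regs=(0,0,0,1,1,12)
  step pc=11: xori  $r4, $r5, 14  regs=(0,0,0,1,2,12)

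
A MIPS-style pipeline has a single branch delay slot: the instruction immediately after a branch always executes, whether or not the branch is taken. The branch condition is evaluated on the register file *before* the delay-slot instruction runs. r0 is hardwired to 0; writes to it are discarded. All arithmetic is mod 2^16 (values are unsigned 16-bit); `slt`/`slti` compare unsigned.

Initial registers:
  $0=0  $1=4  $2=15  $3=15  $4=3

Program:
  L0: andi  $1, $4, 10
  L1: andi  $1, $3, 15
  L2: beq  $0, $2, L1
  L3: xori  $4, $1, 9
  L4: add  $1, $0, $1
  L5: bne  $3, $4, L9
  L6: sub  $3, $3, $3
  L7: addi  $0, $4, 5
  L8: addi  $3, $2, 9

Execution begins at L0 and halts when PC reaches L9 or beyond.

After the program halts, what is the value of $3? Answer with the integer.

PC=0  andi  $1, $4, 10       | $0=0 $1=2 $2=15 $3=15 $4=3
PC=1  andi  $1, $3, 15       | $0=0 $1=15 $2=15 $3=15 $4=3
PC=2  beq  $0, $2, L1        | $0=0 $1=15 $2=15 $3=15 $4=3  [not taken]
PC=3  xori  $4, $1, 9        | $0=0 $1=15 $2=15 $3=15 $4=6
PC=4  add  $1, $0, $1        | $0=0 $1=15 $2=15 $3=15 $4=6
PC=5  bne  $3, $4, L9        | $0=0 $1=15 $2=15 $3=15 $4=6  [TAKEN]
PC=6  sub  $3, $3, $3        | $0=0 $1=15 $2=15 $3=0 $4=6

0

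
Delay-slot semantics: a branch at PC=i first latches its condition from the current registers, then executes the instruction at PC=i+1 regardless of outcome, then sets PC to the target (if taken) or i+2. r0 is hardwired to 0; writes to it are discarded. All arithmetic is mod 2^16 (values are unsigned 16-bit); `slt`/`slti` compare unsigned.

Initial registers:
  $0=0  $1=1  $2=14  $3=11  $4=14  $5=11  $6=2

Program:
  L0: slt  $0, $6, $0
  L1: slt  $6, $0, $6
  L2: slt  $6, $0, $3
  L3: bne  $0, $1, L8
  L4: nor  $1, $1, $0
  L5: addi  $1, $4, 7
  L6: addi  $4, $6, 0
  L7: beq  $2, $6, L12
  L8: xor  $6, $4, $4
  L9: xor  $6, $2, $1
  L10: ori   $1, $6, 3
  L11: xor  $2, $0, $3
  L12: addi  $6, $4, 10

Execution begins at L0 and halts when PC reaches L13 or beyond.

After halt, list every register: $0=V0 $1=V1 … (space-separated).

$0=0 $1=65523 $2=11 $3=11 $4=14 $5=11 $6=24

[0] slt  $0, $6, $0  →  {$0:0, $1:1, $2:14, $3:11, $4:14, $5:11, $6:2}
[1] slt  $6, $0, $6  →  {$0:0, $1:1, $2:14, $3:11, $4:14, $5:11, $6:1}
[2] slt  $6, $0, $3  →  {$0:0, $1:1, $2:14, $3:11, $4:14, $5:11, $6:1}
[3] bne  $0, $1, L8  →  {$0:0, $1:1, $2:14, $3:11, $4:14, $5:11, $6:1}  ⟨branch taken⟩
[4] nor  $1, $1, $0  →  {$0:0, $1:65534, $2:14, $3:11, $4:14, $5:11, $6:1}
[8] xor  $6, $4, $4  →  {$0:0, $1:65534, $2:14, $3:11, $4:14, $5:11, $6:0}
[9] xor  $6, $2, $1  →  {$0:0, $1:65534, $2:14, $3:11, $4:14, $5:11, $6:65520}
[10] ori   $1, $6, 3  →  {$0:0, $1:65523, $2:14, $3:11, $4:14, $5:11, $6:65520}
[11] xor  $2, $0, $3  →  {$0:0, $1:65523, $2:11, $3:11, $4:14, $5:11, $6:65520}
[12] addi  $6, $4, 10  →  {$0:0, $1:65523, $2:11, $3:11, $4:14, $5:11, $6:24}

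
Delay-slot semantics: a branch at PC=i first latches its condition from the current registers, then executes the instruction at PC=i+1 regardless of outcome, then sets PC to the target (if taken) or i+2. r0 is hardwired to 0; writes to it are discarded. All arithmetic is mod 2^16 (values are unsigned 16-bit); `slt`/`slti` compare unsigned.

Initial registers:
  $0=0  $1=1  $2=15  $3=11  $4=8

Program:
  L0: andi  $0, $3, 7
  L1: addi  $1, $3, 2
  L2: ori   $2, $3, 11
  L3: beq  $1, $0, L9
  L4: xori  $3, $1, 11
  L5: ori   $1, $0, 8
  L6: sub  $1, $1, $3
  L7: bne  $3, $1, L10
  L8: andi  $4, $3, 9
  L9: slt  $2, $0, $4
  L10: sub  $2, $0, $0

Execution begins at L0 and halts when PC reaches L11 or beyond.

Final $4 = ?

0

#0 andi  $0, $3, 7 ; 0/1/15/11/8
#1 addi  $1, $3, 2 ; 0/13/15/11/8
#2 ori   $2, $3, 11 ; 0/13/11/11/8
#3 beq  $1, $0, L9 ; 0/13/11/11/8 ; →fallthru
#4 xori  $3, $1, 11 ; 0/13/11/6/8
#5 ori   $1, $0, 8 ; 0/8/11/6/8
#6 sub  $1, $1, $3 ; 0/2/11/6/8
#7 bne  $3, $1, L10 ; 0/2/11/6/8 ; →target
#8 andi  $4, $3, 9 ; 0/2/11/6/0
#10 sub  $2, $0, $0 ; 0/2/0/6/0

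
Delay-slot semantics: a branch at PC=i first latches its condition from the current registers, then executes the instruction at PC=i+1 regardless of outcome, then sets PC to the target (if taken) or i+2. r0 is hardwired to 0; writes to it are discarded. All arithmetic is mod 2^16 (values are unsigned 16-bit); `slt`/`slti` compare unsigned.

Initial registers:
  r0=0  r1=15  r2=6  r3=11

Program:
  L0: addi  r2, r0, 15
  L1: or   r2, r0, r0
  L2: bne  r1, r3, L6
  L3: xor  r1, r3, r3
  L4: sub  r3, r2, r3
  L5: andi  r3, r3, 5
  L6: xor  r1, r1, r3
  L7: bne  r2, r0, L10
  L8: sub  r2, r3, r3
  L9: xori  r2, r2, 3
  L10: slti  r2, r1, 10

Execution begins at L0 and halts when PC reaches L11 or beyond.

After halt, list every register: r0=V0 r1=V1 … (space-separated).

r0=0 r1=11 r2=0 r3=11

  step pc=0: addi  r2, r0, 15  regs=(0,15,15,11)
  step pc=1: or   r2, r0, r0  regs=(0,15,0,11)
  step pc=2: bne  r1, r3, L6  cond=T  regs=(0,15,0,11)
  step pc=3: xor  r1, r3, r3  regs=(0,0,0,11)
  step pc=6: xor  r1, r1, r3  regs=(0,11,0,11)
  step pc=7: bne  r2, r0, L10  cond=F  regs=(0,11,0,11)
  step pc=8: sub  r2, r3, r3  regs=(0,11,0,11)
  step pc=9: xori  r2, r2, 3  regs=(0,11,3,11)
  step pc=10: slti  r2, r1, 10  regs=(0,11,0,11)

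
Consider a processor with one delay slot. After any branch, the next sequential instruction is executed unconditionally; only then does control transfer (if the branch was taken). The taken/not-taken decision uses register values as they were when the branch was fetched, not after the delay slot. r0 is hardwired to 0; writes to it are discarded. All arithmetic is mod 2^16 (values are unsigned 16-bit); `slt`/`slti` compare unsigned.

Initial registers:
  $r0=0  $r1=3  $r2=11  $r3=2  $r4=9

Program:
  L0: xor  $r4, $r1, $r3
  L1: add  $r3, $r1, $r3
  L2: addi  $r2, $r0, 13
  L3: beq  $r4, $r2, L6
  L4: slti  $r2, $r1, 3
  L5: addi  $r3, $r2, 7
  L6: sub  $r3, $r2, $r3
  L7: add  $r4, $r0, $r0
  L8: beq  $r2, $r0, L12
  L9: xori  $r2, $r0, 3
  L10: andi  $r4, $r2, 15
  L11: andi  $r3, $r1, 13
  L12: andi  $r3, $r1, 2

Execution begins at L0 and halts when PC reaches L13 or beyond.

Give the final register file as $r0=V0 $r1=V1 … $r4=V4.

$r0=0 $r1=3 $r2=3 $r3=2 $r4=0

PC=0  xor  $r4, $r1, $r3     | $r0=0 $r1=3 $r2=11 $r3=2 $r4=1
PC=1  add  $r3, $r1, $r3     | $r0=0 $r1=3 $r2=11 $r3=5 $r4=1
PC=2  addi  $r2, $r0, 13     | $r0=0 $r1=3 $r2=13 $r3=5 $r4=1
PC=3  beq  $r4, $r2, L6      | $r0=0 $r1=3 $r2=13 $r3=5 $r4=1  [not taken]
PC=4  slti  $r2, $r1, 3      | $r0=0 $r1=3 $r2=0 $r3=5 $r4=1
PC=5  addi  $r3, $r2, 7      | $r0=0 $r1=3 $r2=0 $r3=7 $r4=1
PC=6  sub  $r3, $r2, $r3     | $r0=0 $r1=3 $r2=0 $r3=65529 $r4=1
PC=7  add  $r4, $r0, $r0     | $r0=0 $r1=3 $r2=0 $r3=65529 $r4=0
PC=8  beq  $r2, $r0, L12     | $r0=0 $r1=3 $r2=0 $r3=65529 $r4=0  [TAKEN]
PC=9  xori  $r2, $r0, 3      | $r0=0 $r1=3 $r2=3 $r3=65529 $r4=0
PC=12 andi  $r3, $r1, 2      | $r0=0 $r1=3 $r2=3 $r3=2 $r4=0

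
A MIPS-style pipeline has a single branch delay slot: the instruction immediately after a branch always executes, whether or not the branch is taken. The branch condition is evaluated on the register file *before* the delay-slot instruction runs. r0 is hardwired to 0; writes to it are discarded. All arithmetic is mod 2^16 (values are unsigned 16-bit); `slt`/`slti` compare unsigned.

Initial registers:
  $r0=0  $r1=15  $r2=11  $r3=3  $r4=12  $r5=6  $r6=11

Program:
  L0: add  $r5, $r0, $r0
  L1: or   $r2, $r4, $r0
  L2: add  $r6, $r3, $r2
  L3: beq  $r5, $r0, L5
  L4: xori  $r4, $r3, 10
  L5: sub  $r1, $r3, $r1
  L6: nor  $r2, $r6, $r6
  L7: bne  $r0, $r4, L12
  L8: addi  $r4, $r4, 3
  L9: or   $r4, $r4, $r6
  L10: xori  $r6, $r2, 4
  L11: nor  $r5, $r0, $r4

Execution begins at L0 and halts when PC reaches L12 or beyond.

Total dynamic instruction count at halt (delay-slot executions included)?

9

[0] add  $r5, $r0, $r0  →  {$r0:0, $r1:15, $r2:11, $r3:3, $r4:12, $r5:0, $r6:11}
[1] or   $r2, $r4, $r0  →  {$r0:0, $r1:15, $r2:12, $r3:3, $r4:12, $r5:0, $r6:11}
[2] add  $r6, $r3, $r2  →  {$r0:0, $r1:15, $r2:12, $r3:3, $r4:12, $r5:0, $r6:15}
[3] beq  $r5, $r0, L5  →  {$r0:0, $r1:15, $r2:12, $r3:3, $r4:12, $r5:0, $r6:15}  ⟨branch taken⟩
[4] xori  $r4, $r3, 10  →  {$r0:0, $r1:15, $r2:12, $r3:3, $r4:9, $r5:0, $r6:15}
[5] sub  $r1, $r3, $r1  →  {$r0:0, $r1:65524, $r2:12, $r3:3, $r4:9, $r5:0, $r6:15}
[6] nor  $r2, $r6, $r6  →  {$r0:0, $r1:65524, $r2:65520, $r3:3, $r4:9, $r5:0, $r6:15}
[7] bne  $r0, $r4, L12  →  {$r0:0, $r1:65524, $r2:65520, $r3:3, $r4:9, $r5:0, $r6:15}  ⟨branch taken⟩
[8] addi  $r4, $r4, 3  →  {$r0:0, $r1:65524, $r2:65520, $r3:3, $r4:12, $r5:0, $r6:15}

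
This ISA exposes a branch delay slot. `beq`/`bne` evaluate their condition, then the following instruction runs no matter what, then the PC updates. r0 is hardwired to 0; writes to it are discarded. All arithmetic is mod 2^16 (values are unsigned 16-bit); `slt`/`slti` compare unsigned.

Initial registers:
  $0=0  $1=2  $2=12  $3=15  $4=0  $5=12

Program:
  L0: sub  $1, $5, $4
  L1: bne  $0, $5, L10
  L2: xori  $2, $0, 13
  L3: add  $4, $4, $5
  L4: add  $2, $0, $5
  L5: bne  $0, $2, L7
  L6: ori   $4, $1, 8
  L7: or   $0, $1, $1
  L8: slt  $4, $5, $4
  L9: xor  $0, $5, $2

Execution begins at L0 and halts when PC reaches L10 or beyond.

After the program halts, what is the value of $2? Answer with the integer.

13

#0 sub  $1, $5, $4 ; 0/12/12/15/0/12
#1 bne  $0, $5, L10 ; 0/12/12/15/0/12 ; →target
#2 xori  $2, $0, 13 ; 0/12/13/15/0/12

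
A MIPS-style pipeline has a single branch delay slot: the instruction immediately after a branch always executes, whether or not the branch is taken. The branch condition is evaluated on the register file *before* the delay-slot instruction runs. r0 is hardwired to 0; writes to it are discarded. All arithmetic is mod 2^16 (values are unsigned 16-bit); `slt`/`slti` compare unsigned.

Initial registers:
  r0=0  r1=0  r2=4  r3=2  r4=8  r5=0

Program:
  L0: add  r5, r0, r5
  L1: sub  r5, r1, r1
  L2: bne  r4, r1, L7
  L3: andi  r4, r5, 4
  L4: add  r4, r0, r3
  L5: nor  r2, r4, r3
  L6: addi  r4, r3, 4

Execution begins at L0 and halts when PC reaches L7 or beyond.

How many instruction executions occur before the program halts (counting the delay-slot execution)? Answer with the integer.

  step pc=0: add  r5, r0, r5  regs=(0,0,4,2,8,0)
  step pc=1: sub  r5, r1, r1  regs=(0,0,4,2,8,0)
  step pc=2: bne  r4, r1, L7  cond=T  regs=(0,0,4,2,8,0)
  step pc=3: andi  r4, r5, 4  regs=(0,0,4,2,0,0)

4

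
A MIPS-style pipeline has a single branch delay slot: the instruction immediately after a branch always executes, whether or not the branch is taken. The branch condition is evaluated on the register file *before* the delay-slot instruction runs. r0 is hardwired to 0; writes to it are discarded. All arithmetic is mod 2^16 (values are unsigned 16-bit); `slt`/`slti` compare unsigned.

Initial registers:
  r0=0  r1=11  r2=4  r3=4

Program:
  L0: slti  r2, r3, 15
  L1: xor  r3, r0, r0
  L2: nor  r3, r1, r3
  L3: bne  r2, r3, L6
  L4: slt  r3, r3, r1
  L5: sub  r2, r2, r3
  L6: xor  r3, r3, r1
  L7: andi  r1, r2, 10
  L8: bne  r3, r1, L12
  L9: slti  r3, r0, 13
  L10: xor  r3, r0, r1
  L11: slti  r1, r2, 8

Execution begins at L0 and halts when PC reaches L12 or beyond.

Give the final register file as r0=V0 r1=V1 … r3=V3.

  step pc=0: slti  r2, r3, 15  regs=(0,11,1,4)
  step pc=1: xor  r3, r0, r0  regs=(0,11,1,0)
  step pc=2: nor  r3, r1, r3  regs=(0,11,1,65524)
  step pc=3: bne  r2, r3, L6  cond=T  regs=(0,11,1,65524)
  step pc=4: slt  r3, r3, r1  regs=(0,11,1,0)
  step pc=6: xor  r3, r3, r1  regs=(0,11,1,11)
  step pc=7: andi  r1, r2, 10  regs=(0,0,1,11)
  step pc=8: bne  r3, r1, L12  cond=T  regs=(0,0,1,11)
  step pc=9: slti  r3, r0, 13  regs=(0,0,1,1)

r0=0 r1=0 r2=1 r3=1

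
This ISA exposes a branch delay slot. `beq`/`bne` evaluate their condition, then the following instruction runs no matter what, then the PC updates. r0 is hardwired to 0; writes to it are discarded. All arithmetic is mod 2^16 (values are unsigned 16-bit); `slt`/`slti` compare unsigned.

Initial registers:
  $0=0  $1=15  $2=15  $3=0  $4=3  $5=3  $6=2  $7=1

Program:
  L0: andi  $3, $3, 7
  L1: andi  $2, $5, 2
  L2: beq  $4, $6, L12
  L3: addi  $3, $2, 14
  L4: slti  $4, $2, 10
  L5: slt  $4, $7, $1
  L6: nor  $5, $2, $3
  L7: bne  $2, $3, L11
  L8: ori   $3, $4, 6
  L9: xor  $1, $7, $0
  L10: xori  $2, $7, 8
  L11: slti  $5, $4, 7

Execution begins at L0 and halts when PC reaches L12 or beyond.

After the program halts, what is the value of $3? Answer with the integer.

#0 andi  $3, $3, 7 ; 0/15/15/0/3/3/2/1
#1 andi  $2, $5, 2 ; 0/15/2/0/3/3/2/1
#2 beq  $4, $6, L12 ; 0/15/2/0/3/3/2/1 ; →fallthru
#3 addi  $3, $2, 14 ; 0/15/2/16/3/3/2/1
#4 slti  $4, $2, 10 ; 0/15/2/16/1/3/2/1
#5 slt  $4, $7, $1 ; 0/15/2/16/1/3/2/1
#6 nor  $5, $2, $3 ; 0/15/2/16/1/65517/2/1
#7 bne  $2, $3, L11 ; 0/15/2/16/1/65517/2/1 ; →target
#8 ori   $3, $4, 6 ; 0/15/2/7/1/65517/2/1
#11 slti  $5, $4, 7 ; 0/15/2/7/1/1/2/1

7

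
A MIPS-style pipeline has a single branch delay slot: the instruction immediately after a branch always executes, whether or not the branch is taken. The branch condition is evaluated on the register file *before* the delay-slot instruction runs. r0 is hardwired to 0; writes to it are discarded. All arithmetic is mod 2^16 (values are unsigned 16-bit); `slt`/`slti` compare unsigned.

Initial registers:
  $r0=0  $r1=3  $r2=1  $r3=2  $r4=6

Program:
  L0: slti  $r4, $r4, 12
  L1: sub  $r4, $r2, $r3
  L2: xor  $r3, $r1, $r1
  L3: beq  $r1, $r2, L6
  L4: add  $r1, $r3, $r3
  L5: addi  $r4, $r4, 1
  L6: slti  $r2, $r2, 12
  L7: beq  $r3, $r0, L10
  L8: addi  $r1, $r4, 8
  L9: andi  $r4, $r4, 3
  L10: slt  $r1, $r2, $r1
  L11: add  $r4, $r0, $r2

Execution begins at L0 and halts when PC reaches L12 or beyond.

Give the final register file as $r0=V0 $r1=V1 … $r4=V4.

$r0=0 $r1=1 $r2=1 $r3=0 $r4=1

[0] slti  $r4, $r4, 12  →  {$r0:0, $r1:3, $r2:1, $r3:2, $r4:1}
[1] sub  $r4, $r2, $r3  →  {$r0:0, $r1:3, $r2:1, $r3:2, $r4:65535}
[2] xor  $r3, $r1, $r1  →  {$r0:0, $r1:3, $r2:1, $r3:0, $r4:65535}
[3] beq  $r1, $r2, L6  →  {$r0:0, $r1:3, $r2:1, $r3:0, $r4:65535}  ⟨branch fallthrough⟩
[4] add  $r1, $r3, $r3  →  {$r0:0, $r1:0, $r2:1, $r3:0, $r4:65535}
[5] addi  $r4, $r4, 1  →  {$r0:0, $r1:0, $r2:1, $r3:0, $r4:0}
[6] slti  $r2, $r2, 12  →  {$r0:0, $r1:0, $r2:1, $r3:0, $r4:0}
[7] beq  $r3, $r0, L10  →  {$r0:0, $r1:0, $r2:1, $r3:0, $r4:0}  ⟨branch taken⟩
[8] addi  $r1, $r4, 8  →  {$r0:0, $r1:8, $r2:1, $r3:0, $r4:0}
[10] slt  $r1, $r2, $r1  →  {$r0:0, $r1:1, $r2:1, $r3:0, $r4:0}
[11] add  $r4, $r0, $r2  →  {$r0:0, $r1:1, $r2:1, $r3:0, $r4:1}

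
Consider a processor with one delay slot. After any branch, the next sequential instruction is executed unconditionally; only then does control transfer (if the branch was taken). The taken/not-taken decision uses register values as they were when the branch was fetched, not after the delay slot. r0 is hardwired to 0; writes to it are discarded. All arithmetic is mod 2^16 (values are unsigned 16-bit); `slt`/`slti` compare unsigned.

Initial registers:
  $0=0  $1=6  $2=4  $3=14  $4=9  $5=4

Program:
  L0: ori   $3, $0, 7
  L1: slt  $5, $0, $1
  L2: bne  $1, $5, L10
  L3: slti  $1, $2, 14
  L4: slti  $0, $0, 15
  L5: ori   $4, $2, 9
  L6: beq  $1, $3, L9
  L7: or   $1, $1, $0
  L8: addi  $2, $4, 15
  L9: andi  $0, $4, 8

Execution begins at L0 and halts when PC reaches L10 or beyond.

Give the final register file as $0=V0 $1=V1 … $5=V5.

PC=0  ori   $3, $0, 7        | $0=0 $1=6 $2=4 $3=7 $4=9 $5=4
PC=1  slt  $5, $0, $1        | $0=0 $1=6 $2=4 $3=7 $4=9 $5=1
PC=2  bne  $1, $5, L10       | $0=0 $1=6 $2=4 $3=7 $4=9 $5=1  [TAKEN]
PC=3  slti  $1, $2, 14       | $0=0 $1=1 $2=4 $3=7 $4=9 $5=1

$0=0 $1=1 $2=4 $3=7 $4=9 $5=1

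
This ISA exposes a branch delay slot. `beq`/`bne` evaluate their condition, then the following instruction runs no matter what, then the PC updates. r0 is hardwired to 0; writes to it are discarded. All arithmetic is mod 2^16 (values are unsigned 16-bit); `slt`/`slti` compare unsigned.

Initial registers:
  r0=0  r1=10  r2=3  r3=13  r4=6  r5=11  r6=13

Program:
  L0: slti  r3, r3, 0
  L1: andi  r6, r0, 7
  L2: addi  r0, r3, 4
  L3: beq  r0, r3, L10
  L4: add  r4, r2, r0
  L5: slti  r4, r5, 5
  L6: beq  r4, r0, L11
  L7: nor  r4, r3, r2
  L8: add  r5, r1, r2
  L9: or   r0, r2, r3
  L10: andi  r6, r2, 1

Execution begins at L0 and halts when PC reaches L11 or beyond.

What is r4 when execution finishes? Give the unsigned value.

3

[0] slti  r3, r3, 0  →  {r0:0, r1:10, r2:3, r3:0, r4:6, r5:11, r6:13}
[1] andi  r6, r0, 7  →  {r0:0, r1:10, r2:3, r3:0, r4:6, r5:11, r6:0}
[2] addi  r0, r3, 4  →  {r0:0, r1:10, r2:3, r3:0, r4:6, r5:11, r6:0}
[3] beq  r0, r3, L10  →  {r0:0, r1:10, r2:3, r3:0, r4:6, r5:11, r6:0}  ⟨branch taken⟩
[4] add  r4, r2, r0  →  {r0:0, r1:10, r2:3, r3:0, r4:3, r5:11, r6:0}
[10] andi  r6, r2, 1  →  {r0:0, r1:10, r2:3, r3:0, r4:3, r5:11, r6:1}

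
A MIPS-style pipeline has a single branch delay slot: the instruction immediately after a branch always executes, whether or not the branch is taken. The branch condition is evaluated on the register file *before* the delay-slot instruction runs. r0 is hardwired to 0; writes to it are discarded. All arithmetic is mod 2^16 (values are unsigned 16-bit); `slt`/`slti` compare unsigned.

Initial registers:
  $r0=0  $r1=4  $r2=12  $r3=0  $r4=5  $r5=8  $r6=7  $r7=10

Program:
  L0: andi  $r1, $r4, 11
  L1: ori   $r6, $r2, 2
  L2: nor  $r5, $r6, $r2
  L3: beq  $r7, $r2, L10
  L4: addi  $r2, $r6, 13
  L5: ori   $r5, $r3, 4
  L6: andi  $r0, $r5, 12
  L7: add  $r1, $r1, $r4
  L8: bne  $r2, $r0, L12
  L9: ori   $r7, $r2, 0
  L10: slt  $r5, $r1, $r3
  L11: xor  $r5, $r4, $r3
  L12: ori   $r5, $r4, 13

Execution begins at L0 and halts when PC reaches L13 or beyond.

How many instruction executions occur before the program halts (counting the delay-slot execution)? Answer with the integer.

11

[0] andi  $r1, $r4, 11  →  {$r0:0, $r1:1, $r2:12, $r3:0, $r4:5, $r5:8, $r6:7, $r7:10}
[1] ori   $r6, $r2, 2  →  {$r0:0, $r1:1, $r2:12, $r3:0, $r4:5, $r5:8, $r6:14, $r7:10}
[2] nor  $r5, $r6, $r2  →  {$r0:0, $r1:1, $r2:12, $r3:0, $r4:5, $r5:65521, $r6:14, $r7:10}
[3] beq  $r7, $r2, L10  →  {$r0:0, $r1:1, $r2:12, $r3:0, $r4:5, $r5:65521, $r6:14, $r7:10}  ⟨branch fallthrough⟩
[4] addi  $r2, $r6, 13  →  {$r0:0, $r1:1, $r2:27, $r3:0, $r4:5, $r5:65521, $r6:14, $r7:10}
[5] ori   $r5, $r3, 4  →  {$r0:0, $r1:1, $r2:27, $r3:0, $r4:5, $r5:4, $r6:14, $r7:10}
[6] andi  $r0, $r5, 12  →  {$r0:0, $r1:1, $r2:27, $r3:0, $r4:5, $r5:4, $r6:14, $r7:10}
[7] add  $r1, $r1, $r4  →  {$r0:0, $r1:6, $r2:27, $r3:0, $r4:5, $r5:4, $r6:14, $r7:10}
[8] bne  $r2, $r0, L12  →  {$r0:0, $r1:6, $r2:27, $r3:0, $r4:5, $r5:4, $r6:14, $r7:10}  ⟨branch taken⟩
[9] ori   $r7, $r2, 0  →  {$r0:0, $r1:6, $r2:27, $r3:0, $r4:5, $r5:4, $r6:14, $r7:27}
[12] ori   $r5, $r4, 13  →  {$r0:0, $r1:6, $r2:27, $r3:0, $r4:5, $r5:13, $r6:14, $r7:27}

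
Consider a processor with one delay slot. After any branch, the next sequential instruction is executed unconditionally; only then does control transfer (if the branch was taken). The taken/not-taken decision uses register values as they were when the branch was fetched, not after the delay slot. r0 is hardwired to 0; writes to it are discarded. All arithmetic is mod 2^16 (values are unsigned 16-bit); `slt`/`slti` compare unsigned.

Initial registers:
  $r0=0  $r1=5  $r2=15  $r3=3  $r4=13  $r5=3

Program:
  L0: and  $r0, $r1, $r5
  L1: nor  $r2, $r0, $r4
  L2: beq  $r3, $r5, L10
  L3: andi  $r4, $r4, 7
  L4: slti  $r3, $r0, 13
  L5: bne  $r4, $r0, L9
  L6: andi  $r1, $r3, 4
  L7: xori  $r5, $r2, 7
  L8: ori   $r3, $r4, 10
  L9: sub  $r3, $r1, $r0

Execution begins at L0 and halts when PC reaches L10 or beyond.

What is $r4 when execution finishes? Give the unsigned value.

5

PC=0  and  $r0, $r1, $r5     | $r0=0 $r1=5 $r2=15 $r3=3 $r4=13 $r5=3
PC=1  nor  $r2, $r0, $r4     | $r0=0 $r1=5 $r2=65522 $r3=3 $r4=13 $r5=3
PC=2  beq  $r3, $r5, L10     | $r0=0 $r1=5 $r2=65522 $r3=3 $r4=13 $r5=3  [TAKEN]
PC=3  andi  $r4, $r4, 7      | $r0=0 $r1=5 $r2=65522 $r3=3 $r4=5 $r5=3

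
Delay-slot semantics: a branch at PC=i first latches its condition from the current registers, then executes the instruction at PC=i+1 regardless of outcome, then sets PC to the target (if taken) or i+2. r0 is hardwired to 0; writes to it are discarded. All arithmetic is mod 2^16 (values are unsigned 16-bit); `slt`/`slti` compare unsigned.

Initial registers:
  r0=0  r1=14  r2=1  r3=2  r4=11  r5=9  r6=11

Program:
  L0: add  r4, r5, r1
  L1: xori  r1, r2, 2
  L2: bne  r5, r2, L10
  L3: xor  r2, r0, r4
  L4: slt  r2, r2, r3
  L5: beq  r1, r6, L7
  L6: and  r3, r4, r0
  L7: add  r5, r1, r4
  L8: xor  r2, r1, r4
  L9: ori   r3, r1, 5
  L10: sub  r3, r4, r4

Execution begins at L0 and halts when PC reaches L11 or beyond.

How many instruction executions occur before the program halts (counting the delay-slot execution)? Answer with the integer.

5

[0] add  r4, r5, r1  →  {r0:0, r1:14, r2:1, r3:2, r4:23, r5:9, r6:11}
[1] xori  r1, r2, 2  →  {r0:0, r1:3, r2:1, r3:2, r4:23, r5:9, r6:11}
[2] bne  r5, r2, L10  →  {r0:0, r1:3, r2:1, r3:2, r4:23, r5:9, r6:11}  ⟨branch taken⟩
[3] xor  r2, r0, r4  →  {r0:0, r1:3, r2:23, r3:2, r4:23, r5:9, r6:11}
[10] sub  r3, r4, r4  →  {r0:0, r1:3, r2:23, r3:0, r4:23, r5:9, r6:11}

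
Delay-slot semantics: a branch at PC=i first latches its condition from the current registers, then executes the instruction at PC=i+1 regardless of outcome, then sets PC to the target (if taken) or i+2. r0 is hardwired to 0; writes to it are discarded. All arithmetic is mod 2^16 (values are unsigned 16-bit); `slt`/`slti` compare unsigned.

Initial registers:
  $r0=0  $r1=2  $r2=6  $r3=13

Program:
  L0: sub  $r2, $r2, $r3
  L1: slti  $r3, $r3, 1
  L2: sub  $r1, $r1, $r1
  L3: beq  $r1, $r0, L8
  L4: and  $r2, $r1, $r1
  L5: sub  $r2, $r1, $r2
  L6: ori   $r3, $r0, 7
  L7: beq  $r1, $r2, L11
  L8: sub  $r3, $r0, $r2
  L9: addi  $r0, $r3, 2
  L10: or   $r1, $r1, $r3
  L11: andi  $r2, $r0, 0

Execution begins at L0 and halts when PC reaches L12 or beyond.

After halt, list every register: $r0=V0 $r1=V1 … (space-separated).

#0 sub  $r2, $r2, $r3 ; 0/2/65529/13
#1 slti  $r3, $r3, 1 ; 0/2/65529/0
#2 sub  $r1, $r1, $r1 ; 0/0/65529/0
#3 beq  $r1, $r0, L8 ; 0/0/65529/0 ; →target
#4 and  $r2, $r1, $r1 ; 0/0/0/0
#8 sub  $r3, $r0, $r2 ; 0/0/0/0
#9 addi  $r0, $r3, 2 ; 0/0/0/0
#10 or   $r1, $r1, $r3 ; 0/0/0/0
#11 andi  $r2, $r0, 0 ; 0/0/0/0

$r0=0 $r1=0 $r2=0 $r3=0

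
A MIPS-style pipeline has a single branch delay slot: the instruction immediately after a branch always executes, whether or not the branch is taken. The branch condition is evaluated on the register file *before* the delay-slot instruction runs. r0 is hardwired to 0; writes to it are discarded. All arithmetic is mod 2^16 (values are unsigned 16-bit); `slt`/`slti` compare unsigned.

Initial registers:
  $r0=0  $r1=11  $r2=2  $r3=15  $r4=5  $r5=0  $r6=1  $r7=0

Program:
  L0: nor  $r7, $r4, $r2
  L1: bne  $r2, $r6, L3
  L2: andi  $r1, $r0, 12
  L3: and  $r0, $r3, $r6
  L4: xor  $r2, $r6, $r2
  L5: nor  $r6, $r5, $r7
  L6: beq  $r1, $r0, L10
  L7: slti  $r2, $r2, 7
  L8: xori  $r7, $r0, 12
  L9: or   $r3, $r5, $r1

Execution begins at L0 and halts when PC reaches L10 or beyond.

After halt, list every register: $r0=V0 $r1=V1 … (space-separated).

$r0=0 $r1=0 $r2=1 $r3=15 $r4=5 $r5=0 $r6=7 $r7=65528

PC=0  nor  $r7, $r4, $r2     | $r0=0 $r1=11 $r2=2 $r3=15 $r4=5 $r5=0 $r6=1 $r7=65528
PC=1  bne  $r2, $r6, L3      | $r0=0 $r1=11 $r2=2 $r3=15 $r4=5 $r5=0 $r6=1 $r7=65528  [TAKEN]
PC=2  andi  $r1, $r0, 12     | $r0=0 $r1=0 $r2=2 $r3=15 $r4=5 $r5=0 $r6=1 $r7=65528
PC=3  and  $r0, $r3, $r6     | $r0=0 $r1=0 $r2=2 $r3=15 $r4=5 $r5=0 $r6=1 $r7=65528
PC=4  xor  $r2, $r6, $r2     | $r0=0 $r1=0 $r2=3 $r3=15 $r4=5 $r5=0 $r6=1 $r7=65528
PC=5  nor  $r6, $r5, $r7     | $r0=0 $r1=0 $r2=3 $r3=15 $r4=5 $r5=0 $r6=7 $r7=65528
PC=6  beq  $r1, $r0, L10     | $r0=0 $r1=0 $r2=3 $r3=15 $r4=5 $r5=0 $r6=7 $r7=65528  [TAKEN]
PC=7  slti  $r2, $r2, 7      | $r0=0 $r1=0 $r2=1 $r3=15 $r4=5 $r5=0 $r6=7 $r7=65528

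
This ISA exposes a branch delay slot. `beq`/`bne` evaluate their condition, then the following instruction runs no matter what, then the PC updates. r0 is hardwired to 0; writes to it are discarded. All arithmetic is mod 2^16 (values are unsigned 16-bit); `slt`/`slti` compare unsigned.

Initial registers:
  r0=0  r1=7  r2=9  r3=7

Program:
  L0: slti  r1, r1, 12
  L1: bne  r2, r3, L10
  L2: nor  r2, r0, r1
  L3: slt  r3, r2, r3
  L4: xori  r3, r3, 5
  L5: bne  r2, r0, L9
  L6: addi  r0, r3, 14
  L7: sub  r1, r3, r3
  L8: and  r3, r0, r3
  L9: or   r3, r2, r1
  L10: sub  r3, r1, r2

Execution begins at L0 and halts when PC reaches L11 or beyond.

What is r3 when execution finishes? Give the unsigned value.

PC=0  slti  r1, r1, 12       | r0=0 r1=1 r2=9 r3=7
PC=1  bne  r2, r3, L10       | r0=0 r1=1 r2=9 r3=7  [TAKEN]
PC=2  nor  r2, r0, r1        | r0=0 r1=1 r2=65534 r3=7
PC=10 sub  r3, r1, r2        | r0=0 r1=1 r2=65534 r3=3

3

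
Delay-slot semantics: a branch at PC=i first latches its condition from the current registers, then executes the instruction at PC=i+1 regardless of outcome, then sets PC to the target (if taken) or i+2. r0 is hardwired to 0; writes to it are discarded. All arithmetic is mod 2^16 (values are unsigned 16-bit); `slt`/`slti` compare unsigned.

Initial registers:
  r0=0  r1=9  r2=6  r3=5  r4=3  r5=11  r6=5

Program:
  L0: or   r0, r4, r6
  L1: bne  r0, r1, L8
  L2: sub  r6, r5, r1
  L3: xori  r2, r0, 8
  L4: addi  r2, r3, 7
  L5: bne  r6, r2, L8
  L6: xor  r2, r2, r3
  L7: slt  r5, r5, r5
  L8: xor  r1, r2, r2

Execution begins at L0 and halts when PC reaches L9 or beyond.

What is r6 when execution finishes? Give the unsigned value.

[0] or   r0, r4, r6  →  {r0:0, r1:9, r2:6, r3:5, r4:3, r5:11, r6:5}
[1] bne  r0, r1, L8  →  {r0:0, r1:9, r2:6, r3:5, r4:3, r5:11, r6:5}  ⟨branch taken⟩
[2] sub  r6, r5, r1  →  {r0:0, r1:9, r2:6, r3:5, r4:3, r5:11, r6:2}
[8] xor  r1, r2, r2  →  {r0:0, r1:0, r2:6, r3:5, r4:3, r5:11, r6:2}

2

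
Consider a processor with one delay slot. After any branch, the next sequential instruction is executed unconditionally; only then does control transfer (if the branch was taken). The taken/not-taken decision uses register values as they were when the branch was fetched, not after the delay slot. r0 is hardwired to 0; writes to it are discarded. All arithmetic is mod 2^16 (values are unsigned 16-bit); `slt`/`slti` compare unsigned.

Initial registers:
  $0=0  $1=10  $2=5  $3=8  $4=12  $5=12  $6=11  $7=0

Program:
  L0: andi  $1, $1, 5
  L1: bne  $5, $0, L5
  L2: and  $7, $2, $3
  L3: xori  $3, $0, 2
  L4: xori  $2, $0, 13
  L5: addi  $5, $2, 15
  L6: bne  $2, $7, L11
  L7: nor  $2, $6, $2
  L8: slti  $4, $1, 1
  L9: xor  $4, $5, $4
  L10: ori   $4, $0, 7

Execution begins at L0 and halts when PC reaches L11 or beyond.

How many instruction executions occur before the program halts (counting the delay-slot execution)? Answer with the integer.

  step pc=0: andi  $1, $1, 5  regs=(0,0,5,8,12,12,11,0)
  step pc=1: bne  $5, $0, L5  cond=T  regs=(0,0,5,8,12,12,11,0)
  step pc=2: and  $7, $2, $3  regs=(0,0,5,8,12,12,11,0)
  step pc=5: addi  $5, $2, 15  regs=(0,0,5,8,12,20,11,0)
  step pc=6: bne  $2, $7, L11  cond=T  regs=(0,0,5,8,12,20,11,0)
  step pc=7: nor  $2, $6, $2  regs=(0,0,65520,8,12,20,11,0)

6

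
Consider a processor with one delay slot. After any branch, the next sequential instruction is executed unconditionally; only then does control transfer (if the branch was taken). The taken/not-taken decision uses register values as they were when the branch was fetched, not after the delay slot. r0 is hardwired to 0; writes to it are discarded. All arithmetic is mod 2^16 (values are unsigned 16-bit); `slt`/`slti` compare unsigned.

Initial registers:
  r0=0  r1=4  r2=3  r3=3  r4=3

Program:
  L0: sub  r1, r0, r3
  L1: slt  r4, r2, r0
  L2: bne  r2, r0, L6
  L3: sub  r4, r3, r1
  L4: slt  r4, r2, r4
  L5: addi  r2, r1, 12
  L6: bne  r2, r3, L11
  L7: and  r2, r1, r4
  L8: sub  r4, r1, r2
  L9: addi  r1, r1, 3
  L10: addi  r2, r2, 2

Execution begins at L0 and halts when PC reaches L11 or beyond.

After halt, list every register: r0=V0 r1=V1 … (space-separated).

#0 sub  r1, r0, r3 ; 0/65533/3/3/3
#1 slt  r4, r2, r0 ; 0/65533/3/3/0
#2 bne  r2, r0, L6 ; 0/65533/3/3/0 ; →target
#3 sub  r4, r3, r1 ; 0/65533/3/3/6
#6 bne  r2, r3, L11 ; 0/65533/3/3/6 ; →fallthru
#7 and  r2, r1, r4 ; 0/65533/4/3/6
#8 sub  r4, r1, r2 ; 0/65533/4/3/65529
#9 addi  r1, r1, 3 ; 0/0/4/3/65529
#10 addi  r2, r2, 2 ; 0/0/6/3/65529

r0=0 r1=0 r2=6 r3=3 r4=65529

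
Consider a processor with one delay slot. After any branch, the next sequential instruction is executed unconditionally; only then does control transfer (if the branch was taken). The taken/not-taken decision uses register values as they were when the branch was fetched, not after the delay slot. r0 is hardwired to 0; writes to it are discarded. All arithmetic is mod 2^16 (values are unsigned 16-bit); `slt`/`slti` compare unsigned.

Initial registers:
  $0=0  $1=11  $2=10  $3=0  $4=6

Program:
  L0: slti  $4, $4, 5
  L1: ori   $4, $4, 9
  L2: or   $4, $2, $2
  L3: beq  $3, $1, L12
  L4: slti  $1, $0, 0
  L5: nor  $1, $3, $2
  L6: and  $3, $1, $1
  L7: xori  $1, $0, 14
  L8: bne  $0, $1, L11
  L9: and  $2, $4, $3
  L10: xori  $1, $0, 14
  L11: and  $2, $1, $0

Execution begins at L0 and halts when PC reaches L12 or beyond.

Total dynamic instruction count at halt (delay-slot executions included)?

11

[0] slti  $4, $4, 5  →  {$0:0, $1:11, $2:10, $3:0, $4:0}
[1] ori   $4, $4, 9  →  {$0:0, $1:11, $2:10, $3:0, $4:9}
[2] or   $4, $2, $2  →  {$0:0, $1:11, $2:10, $3:0, $4:10}
[3] beq  $3, $1, L12  →  {$0:0, $1:11, $2:10, $3:0, $4:10}  ⟨branch fallthrough⟩
[4] slti  $1, $0, 0  →  {$0:0, $1:0, $2:10, $3:0, $4:10}
[5] nor  $1, $3, $2  →  {$0:0, $1:65525, $2:10, $3:0, $4:10}
[6] and  $3, $1, $1  →  {$0:0, $1:65525, $2:10, $3:65525, $4:10}
[7] xori  $1, $0, 14  →  {$0:0, $1:14, $2:10, $3:65525, $4:10}
[8] bne  $0, $1, L11  →  {$0:0, $1:14, $2:10, $3:65525, $4:10}  ⟨branch taken⟩
[9] and  $2, $4, $3  →  {$0:0, $1:14, $2:0, $3:65525, $4:10}
[11] and  $2, $1, $0  →  {$0:0, $1:14, $2:0, $3:65525, $4:10}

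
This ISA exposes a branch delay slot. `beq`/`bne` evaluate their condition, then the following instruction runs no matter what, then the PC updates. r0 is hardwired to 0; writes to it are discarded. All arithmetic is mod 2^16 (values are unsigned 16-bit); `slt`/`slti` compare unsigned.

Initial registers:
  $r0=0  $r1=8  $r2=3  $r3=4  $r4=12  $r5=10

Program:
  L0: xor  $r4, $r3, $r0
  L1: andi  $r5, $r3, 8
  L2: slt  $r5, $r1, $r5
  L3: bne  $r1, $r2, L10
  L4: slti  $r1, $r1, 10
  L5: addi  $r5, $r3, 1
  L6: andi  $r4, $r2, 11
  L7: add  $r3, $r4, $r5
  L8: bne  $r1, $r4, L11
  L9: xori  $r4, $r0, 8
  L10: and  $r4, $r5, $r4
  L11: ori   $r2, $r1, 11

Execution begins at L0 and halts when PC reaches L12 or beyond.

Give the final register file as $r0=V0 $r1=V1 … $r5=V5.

[0] xor  $r4, $r3, $r0  →  {$r0:0, $r1:8, $r2:3, $r3:4, $r4:4, $r5:10}
[1] andi  $r5, $r3, 8  →  {$r0:0, $r1:8, $r2:3, $r3:4, $r4:4, $r5:0}
[2] slt  $r5, $r1, $r5  →  {$r0:0, $r1:8, $r2:3, $r3:4, $r4:4, $r5:0}
[3] bne  $r1, $r2, L10  →  {$r0:0, $r1:8, $r2:3, $r3:4, $r4:4, $r5:0}  ⟨branch taken⟩
[4] slti  $r1, $r1, 10  →  {$r0:0, $r1:1, $r2:3, $r3:4, $r4:4, $r5:0}
[10] and  $r4, $r5, $r4  →  {$r0:0, $r1:1, $r2:3, $r3:4, $r4:0, $r5:0}
[11] ori   $r2, $r1, 11  →  {$r0:0, $r1:1, $r2:11, $r3:4, $r4:0, $r5:0}

$r0=0 $r1=1 $r2=11 $r3=4 $r4=0 $r5=0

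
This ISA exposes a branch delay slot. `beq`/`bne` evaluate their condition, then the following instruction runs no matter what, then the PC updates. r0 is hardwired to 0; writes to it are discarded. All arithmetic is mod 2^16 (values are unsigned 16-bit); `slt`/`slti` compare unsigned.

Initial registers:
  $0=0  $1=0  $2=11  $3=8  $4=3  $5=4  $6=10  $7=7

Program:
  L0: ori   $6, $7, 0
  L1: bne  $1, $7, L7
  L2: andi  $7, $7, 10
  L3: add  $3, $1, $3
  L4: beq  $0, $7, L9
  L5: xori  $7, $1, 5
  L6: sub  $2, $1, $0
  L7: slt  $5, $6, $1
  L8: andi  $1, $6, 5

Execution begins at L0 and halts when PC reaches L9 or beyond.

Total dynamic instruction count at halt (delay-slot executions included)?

#0 ori   $6, $7, 0 ; 0/0/11/8/3/4/7/7
#1 bne  $1, $7, L7 ; 0/0/11/8/3/4/7/7 ; →target
#2 andi  $7, $7, 10 ; 0/0/11/8/3/4/7/2
#7 slt  $5, $6, $1 ; 0/0/11/8/3/0/7/2
#8 andi  $1, $6, 5 ; 0/5/11/8/3/0/7/2

5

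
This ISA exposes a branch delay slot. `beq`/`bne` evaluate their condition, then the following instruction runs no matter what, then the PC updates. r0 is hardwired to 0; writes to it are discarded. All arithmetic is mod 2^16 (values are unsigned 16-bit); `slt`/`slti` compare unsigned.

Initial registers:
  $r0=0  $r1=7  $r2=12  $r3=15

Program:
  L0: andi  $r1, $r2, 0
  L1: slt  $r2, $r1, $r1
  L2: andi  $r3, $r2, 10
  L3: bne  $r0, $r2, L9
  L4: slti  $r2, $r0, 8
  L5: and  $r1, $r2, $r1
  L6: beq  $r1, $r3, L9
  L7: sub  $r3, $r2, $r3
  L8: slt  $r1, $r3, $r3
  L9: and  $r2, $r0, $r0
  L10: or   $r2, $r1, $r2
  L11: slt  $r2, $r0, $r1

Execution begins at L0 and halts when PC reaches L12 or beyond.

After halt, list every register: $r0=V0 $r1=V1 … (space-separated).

[0] andi  $r1, $r2, 0  →  {$r0:0, $r1:0, $r2:12, $r3:15}
[1] slt  $r2, $r1, $r1  →  {$r0:0, $r1:0, $r2:0, $r3:15}
[2] andi  $r3, $r2, 10  →  {$r0:0, $r1:0, $r2:0, $r3:0}
[3] bne  $r0, $r2, L9  →  {$r0:0, $r1:0, $r2:0, $r3:0}  ⟨branch fallthrough⟩
[4] slti  $r2, $r0, 8  →  {$r0:0, $r1:0, $r2:1, $r3:0}
[5] and  $r1, $r2, $r1  →  {$r0:0, $r1:0, $r2:1, $r3:0}
[6] beq  $r1, $r3, L9  →  {$r0:0, $r1:0, $r2:1, $r3:0}  ⟨branch taken⟩
[7] sub  $r3, $r2, $r3  →  {$r0:0, $r1:0, $r2:1, $r3:1}
[9] and  $r2, $r0, $r0  →  {$r0:0, $r1:0, $r2:0, $r3:1}
[10] or   $r2, $r1, $r2  →  {$r0:0, $r1:0, $r2:0, $r3:1}
[11] slt  $r2, $r0, $r1  →  {$r0:0, $r1:0, $r2:0, $r3:1}

$r0=0 $r1=0 $r2=0 $r3=1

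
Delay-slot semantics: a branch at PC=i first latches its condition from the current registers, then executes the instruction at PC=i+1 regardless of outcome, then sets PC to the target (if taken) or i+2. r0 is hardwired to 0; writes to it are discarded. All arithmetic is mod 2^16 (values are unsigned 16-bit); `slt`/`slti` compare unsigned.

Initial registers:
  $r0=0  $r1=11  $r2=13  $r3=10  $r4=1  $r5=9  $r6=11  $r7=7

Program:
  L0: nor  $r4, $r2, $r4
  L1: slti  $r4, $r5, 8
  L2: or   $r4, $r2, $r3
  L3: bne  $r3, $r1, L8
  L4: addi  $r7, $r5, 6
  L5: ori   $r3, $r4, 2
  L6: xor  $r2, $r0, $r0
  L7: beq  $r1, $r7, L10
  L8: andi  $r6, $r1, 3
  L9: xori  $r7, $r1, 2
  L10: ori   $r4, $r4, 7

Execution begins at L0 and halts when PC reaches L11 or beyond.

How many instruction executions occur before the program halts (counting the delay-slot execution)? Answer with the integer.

  step pc=0: nor  $r4, $r2, $r4  regs=(0,11,13,10,65522,9,11,7)
  step pc=1: slti  $r4, $r5, 8  regs=(0,11,13,10,0,9,11,7)
  step pc=2: or   $r4, $r2, $r3  regs=(0,11,13,10,15,9,11,7)
  step pc=3: bne  $r3, $r1, L8  cond=T  regs=(0,11,13,10,15,9,11,7)
  step pc=4: addi  $r7, $r5, 6  regs=(0,11,13,10,15,9,11,15)
  step pc=8: andi  $r6, $r1, 3  regs=(0,11,13,10,15,9,3,15)
  step pc=9: xori  $r7, $r1, 2  regs=(0,11,13,10,15,9,3,9)
  step pc=10: ori   $r4, $r4, 7  regs=(0,11,13,10,15,9,3,9)

8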